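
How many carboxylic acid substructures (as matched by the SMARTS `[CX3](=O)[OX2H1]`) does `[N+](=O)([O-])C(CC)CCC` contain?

[CX3](=O)[OX2H1] is the SMARTS for a carboxylic acid: an sp2 carbon double-bonded to O and single-bonded to an -OH oxygen.
No fragment in the molecule satisfies every constraint, giving 0 matches.

0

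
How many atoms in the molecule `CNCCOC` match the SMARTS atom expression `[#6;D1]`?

Check the 6 heavy atoms by environment: 2× C (D2) → no; 1× O (D2) → no; 2× C (D1) → match; 1× N (D2) → no.
That gives 2 matching atoms.

2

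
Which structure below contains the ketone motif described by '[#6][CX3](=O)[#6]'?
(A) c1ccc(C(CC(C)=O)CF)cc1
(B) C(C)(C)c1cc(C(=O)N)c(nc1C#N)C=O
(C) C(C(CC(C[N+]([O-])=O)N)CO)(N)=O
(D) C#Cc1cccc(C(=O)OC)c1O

A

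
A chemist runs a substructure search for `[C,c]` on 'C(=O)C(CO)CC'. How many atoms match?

The query [C,c] means: comma = OR; matches aliphatic or aromatic carbon — same as #6.
Check the 7 heavy atoms by environment: 5× C → match; 2× O → no.
That gives 5 matching atoms.

5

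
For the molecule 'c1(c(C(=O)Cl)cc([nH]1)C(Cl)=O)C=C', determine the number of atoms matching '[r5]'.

5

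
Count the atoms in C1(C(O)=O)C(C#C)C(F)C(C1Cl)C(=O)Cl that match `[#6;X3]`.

2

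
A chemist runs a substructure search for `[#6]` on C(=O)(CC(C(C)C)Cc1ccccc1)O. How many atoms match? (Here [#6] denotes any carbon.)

The query [#6] means: #6 matches any atom with atomic number 6 (carbon, aromatic or aliphatic).
Check the 15 heavy atoms by environment: 7× C → match; 2× O → no; 6× c (aromatic) → match.
Summing the matching environments: 7 + 6 = 13 matching atoms.

13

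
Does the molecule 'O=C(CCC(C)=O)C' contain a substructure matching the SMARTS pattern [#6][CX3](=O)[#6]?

Yes

The pattern [#6][CX3](=O)[#6] describes a carbonyl carbon (no H) flanked by two carbons — a ketone.
The molecule carries an acetyl/ketone group (-C(=O)CH3), whose atoms satisfy every constraint of the query, so the pattern matches.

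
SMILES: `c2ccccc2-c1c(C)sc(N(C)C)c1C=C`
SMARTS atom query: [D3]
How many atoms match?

The query [D3] means: atom with exactly three heavy-atom neighbours.
Check the 17 heavy atoms by environment: 1× s (aromatic, D2) → no; 5× c (aromatic, D3) → match; 4× C (D1) → no; 1× C (D2) → no; 1× N (D3) → match; 5× c (aromatic, D2) → no.
Summing the matching environments: 5 + 1 = 6 matching atoms.

6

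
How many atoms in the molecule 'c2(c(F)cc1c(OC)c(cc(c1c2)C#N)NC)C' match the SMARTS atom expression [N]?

The query [N] means: uppercase N matches aliphatic (non-aromatic) nitrogen only.
Check the 18 heavy atoms by environment: 10× c (aromatic) → no; 2× N → match; 4× C → no; 1× O → no; 1× F → no.
That gives 2 matching atoms.

2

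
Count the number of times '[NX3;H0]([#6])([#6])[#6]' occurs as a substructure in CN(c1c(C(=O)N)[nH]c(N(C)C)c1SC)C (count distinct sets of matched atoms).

[NX3;H0]([#6])([#6])[#6] is the SMARTS for a tertiary amine: a trivalent nitrogen with no H, bonded to three carbons.
The molecule carries 2 separate instances of a dimethylamino group (-N(CH3)2) meeting every constraint; each maps to a distinct set of atoms, giving 2 matches.

2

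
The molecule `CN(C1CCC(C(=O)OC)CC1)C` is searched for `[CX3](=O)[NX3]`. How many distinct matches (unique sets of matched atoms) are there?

0

[CX3](=O)[NX3] is the SMARTS for an amide: a carbonyl carbon bonded to a trivalent nitrogen.
The molecule has a methyl-ester group (-C(=O)OCH3), but the carbonyl is bonded to O, not to an NX3 nitrogen; nothing else fits, so there are 0 matches.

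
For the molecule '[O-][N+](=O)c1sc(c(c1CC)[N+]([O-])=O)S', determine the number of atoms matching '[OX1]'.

4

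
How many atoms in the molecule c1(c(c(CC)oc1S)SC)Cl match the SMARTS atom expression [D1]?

The query [D1] means: atom with exactly one heavy-atom neighbour (degree 1).
Check the 11 heavy atoms by environment: 1× o (aromatic, D2) → no; 4× c (aromatic, D3) → no; 1× Cl (D1) → match; 1× C (D2) → no; 2× C (D1) → match; 1× S (D2) → no; 1× S (D1) → match.
Summing the matching environments: 1 + 2 + 1 = 4 matching atoms.

4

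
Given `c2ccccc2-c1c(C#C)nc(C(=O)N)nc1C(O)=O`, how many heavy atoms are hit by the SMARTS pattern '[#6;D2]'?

6

The query [#6;D2] means: any carbon bonded to exactly two heavy atoms.
Check the 20 heavy atoms by environment: 2× n (aromatic, D2) → no; 5× c (aromatic, D3) → no; 1× C (D2) → match; 1× C (D1) → no; 5× c (aromatic, D2) → match; 2× C (D3) → no; 3× O (D1) → no; 1× N (D1) → no.
Summing the matching environments: 1 + 5 = 6 matching atoms.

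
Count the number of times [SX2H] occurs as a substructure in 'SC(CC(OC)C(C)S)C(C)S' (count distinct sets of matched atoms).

3

[SX2H] is the SMARTS for a thiol: an aliphatic sulfur with two connections, one being H.
The molecule carries 3 separate instances of a thiol (-SH) meeting every constraint; each maps to a distinct set of atoms, giving 3 matches.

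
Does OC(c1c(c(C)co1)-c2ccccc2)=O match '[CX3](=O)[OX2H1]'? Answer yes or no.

The pattern [CX3](=O)[OX2H1] describes an sp2 carbon double-bonded to O and single-bonded to an -OH oxygen — a carboxylic acid.
The molecule carries a carboxylic acid group (-C(=O)OH), whose atoms satisfy every constraint of the query, so the pattern matches.

Yes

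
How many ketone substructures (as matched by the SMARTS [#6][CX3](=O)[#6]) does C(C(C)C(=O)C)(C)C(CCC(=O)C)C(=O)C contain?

[#6][CX3](=O)[#6] is the SMARTS for a ketone: a carbonyl carbon (no H) flanked by two carbons.
The molecule carries 3 separate instances of an acetyl/ketone group (-C(=O)CH3) meeting every constraint; each maps to a distinct set of atoms, giving 3 matches.

3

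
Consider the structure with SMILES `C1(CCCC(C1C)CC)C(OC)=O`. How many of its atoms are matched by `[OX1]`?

1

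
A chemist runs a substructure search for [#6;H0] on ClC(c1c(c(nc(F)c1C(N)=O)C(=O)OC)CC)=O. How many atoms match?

The query [#6;H0] means: any carbon with no attached hydrogen.
Check the 19 heavy atoms by environment: 1× n (aromatic, H0) → no; 5× c (aromatic, H0) → match; 1× C (H2) → no; 2× C (H3) → no; 1× F (H0) → no; 3× C (H0) → match; 4× O (H0) → no; 1× N (H2) → no; 1× Cl (H0) → no.
Summing the matching environments: 5 + 3 = 8 matching atoms.

8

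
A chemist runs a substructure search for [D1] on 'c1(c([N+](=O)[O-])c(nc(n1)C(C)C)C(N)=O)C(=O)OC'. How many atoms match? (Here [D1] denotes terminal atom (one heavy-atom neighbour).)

The query [D1] means: atom with exactly one heavy-atom neighbour (degree 1).
Check the 19 heavy atoms by environment: 2× n (aromatic, D2) → no; 4× c (aromatic, D3) → no; 3× C (D3) → no; 3× C (D1) → match; 3× O (D1) → match; 1× O (D2) → no; 1× N (D1) → match; 1× N (charge +1, D3) → no; 1× O (charge -1, D1) → match.
Summing the matching environments: 3 + 3 + 1 + 1 = 8 matching atoms.

8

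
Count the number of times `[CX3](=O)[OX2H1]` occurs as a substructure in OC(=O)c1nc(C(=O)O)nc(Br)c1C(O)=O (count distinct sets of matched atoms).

3

[CX3](=O)[OX2H1] is the SMARTS for a carboxylic acid: an sp2 carbon double-bonded to O and single-bonded to an -OH oxygen.
The molecule carries 3 separate instances of a carboxylic acid group (-C(=O)OH) meeting every constraint; each maps to a distinct set of atoms, giving 3 matches.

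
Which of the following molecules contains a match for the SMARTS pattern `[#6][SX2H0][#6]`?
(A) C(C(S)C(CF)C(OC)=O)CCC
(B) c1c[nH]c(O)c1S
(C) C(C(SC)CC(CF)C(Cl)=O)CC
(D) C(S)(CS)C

[#6][SX2H0][#6] describes an aliphatic sulfur bridging two carbons with no H on the sulfur (a thioether).
(A) has a thiol (-SH) but the sulfur has H1, not H0 bridging two carbons.
(B) has a thiol (-SH) but the sulfur has H1, not H0 bridging two carbons.
(C) contains a methylthio ether (-SCH3), which satisfies every atom and bond constraint.
(D) has a thiol (-SH) but the sulfur has H1, not H0 bridging two carbons.
So the answer is (C).

C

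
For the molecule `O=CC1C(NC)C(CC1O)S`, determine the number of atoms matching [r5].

5

The query [r5] means: r5 matches atoms in a five-membered ring.
Check the 11 heavy atoms by environment: 5× C (in 5-ring) → match; 2× C (acyclic) → no; 2× O (acyclic) → no; 1× S (acyclic) → no; 1× N (acyclic) → no.
That gives 5 matching atoms.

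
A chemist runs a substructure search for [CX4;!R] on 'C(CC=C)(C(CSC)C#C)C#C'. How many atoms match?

Check the 12 heavy atoms by environment: 5× C (X4, acyclic) → match; 4× C (X2, acyclic) → no; 2× C (X3, acyclic) → no; 1× S (X2, acyclic) → no.
That gives 5 matching atoms.

5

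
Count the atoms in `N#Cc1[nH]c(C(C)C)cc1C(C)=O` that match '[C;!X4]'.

The query [C;!X4] means: aliphatic carbon that does not have four total connections.
Check the 13 heavy atoms by environment: 1× n (aromatic, X3) → no; 4× c (aromatic, X3) → no; 1× C (X3) → match; 1× O (X1) → no; 4× C (X4) → no; 1× C (X2) → match; 1× N (X1) → no.
Summing the matching environments: 1 + 1 = 2 matching atoms.

2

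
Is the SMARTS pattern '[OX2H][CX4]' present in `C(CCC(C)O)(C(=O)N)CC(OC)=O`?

Yes

The pattern [OX2H][CX4] describes a hydroxyl oxygen bound to an sp3 (X4) carbon — an aliphatic alcohol.
The molecule carries a hydroxyl group (-OH), whose atoms satisfy every constraint of the query, so the pattern matches.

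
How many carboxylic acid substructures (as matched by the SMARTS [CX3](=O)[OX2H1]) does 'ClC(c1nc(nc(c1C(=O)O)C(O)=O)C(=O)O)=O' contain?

3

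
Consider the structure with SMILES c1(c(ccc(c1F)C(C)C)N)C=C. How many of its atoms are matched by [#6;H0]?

4

Check the 13 heavy atoms by environment: 4× c (aromatic, H0) → match; 2× c (aromatic, H1) → no; 2× C (H1) → no; 1× C (H2) → no; 2× C (H3) → no; 1× N (H2) → no; 1× F (H0) → no.
That gives 4 matching atoms.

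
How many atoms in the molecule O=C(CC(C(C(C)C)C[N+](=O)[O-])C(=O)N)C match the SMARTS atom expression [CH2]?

The query [CH2] means: aliphatic carbon with exactly two hydrogens.
Check the 16 heavy atoms by environment: 2× C (H2) → match; 3× C (H1) → no; 1× N (charge +1, H0) → no; 1× O (charge -1, H0) → no; 3× O (H0) → no; 2× C (H0) → no; 1× N (H2) → no; 3× C (H3) → no.
That gives 2 matching atoms.

2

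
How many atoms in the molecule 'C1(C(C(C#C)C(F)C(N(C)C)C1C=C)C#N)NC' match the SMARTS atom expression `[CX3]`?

The query [CX3] means: C with X3: aliphatic carbon with exactly 3 total connections.
Check the 18 heavy atoms by environment: 9× C (X4) → no; 3× C (X2) → no; 1× N (X1) → no; 2× C (X3) → match; 2× N (X3) → no; 1× F (X1) → no.
That gives 2 matching atoms.

2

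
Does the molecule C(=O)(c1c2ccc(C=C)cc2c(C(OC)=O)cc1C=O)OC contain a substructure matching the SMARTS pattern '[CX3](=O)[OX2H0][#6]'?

Yes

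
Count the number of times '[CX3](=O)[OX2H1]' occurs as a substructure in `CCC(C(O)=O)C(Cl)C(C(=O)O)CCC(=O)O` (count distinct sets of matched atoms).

3

[CX3](=O)[OX2H1] is the SMARTS for a carboxylic acid: an sp2 carbon double-bonded to O and single-bonded to an -OH oxygen.
The molecule carries 3 separate instances of a carboxylic acid group (-C(=O)OH) meeting every constraint; each maps to a distinct set of atoms, giving 3 matches.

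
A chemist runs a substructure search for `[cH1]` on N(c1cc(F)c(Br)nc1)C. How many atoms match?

2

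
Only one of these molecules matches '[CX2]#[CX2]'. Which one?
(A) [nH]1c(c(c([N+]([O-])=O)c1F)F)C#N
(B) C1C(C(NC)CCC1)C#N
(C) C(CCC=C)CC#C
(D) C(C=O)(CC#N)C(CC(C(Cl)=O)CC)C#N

C

[CX2]#[CX2] describes a carbon-carbon triple bond (an alkyne).
(A) has a nitrile (-C#N) but the triple bond is C#N, not C#C.
(B) has a nitrile (-C#N) but the triple bond is C#N, not C#C.
(C) contains an ethynyl group (-C#CH), which satisfies every atom and bond constraint.
(D) has a nitrile (-C#N) but the triple bond is C#N, not C#C.
So the answer is (C).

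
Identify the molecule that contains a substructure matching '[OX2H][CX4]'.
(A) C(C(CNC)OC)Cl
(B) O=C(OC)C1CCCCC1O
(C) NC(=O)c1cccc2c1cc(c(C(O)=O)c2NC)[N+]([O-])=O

B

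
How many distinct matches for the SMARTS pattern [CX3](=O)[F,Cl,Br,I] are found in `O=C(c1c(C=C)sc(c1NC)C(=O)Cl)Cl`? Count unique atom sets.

2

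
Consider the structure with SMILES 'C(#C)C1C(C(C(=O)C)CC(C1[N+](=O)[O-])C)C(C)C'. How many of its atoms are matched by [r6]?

Check the 18 heavy atoms by environment: 6× C (in 6-ring) → match; 1× N (charge +1, acyclic) → no; 1× O (charge -1, acyclic) → no; 2× O (acyclic) → no; 8× C (acyclic) → no.
That gives 6 matching atoms.

6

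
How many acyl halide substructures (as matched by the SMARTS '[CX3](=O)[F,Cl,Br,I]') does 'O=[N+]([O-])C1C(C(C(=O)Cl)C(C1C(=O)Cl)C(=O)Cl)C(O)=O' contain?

3

[CX3](=O)[F,Cl,Br,I] is the SMARTS for an acyl halide: a carbonyl carbon bonded to a halogen.
The molecule carries 3 separate instances of an acyl chloride (-C(=O)Cl) meeting every constraint; each maps to a distinct set of atoms, giving 3 matches.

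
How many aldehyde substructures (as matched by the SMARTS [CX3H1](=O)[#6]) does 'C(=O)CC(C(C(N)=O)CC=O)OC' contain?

2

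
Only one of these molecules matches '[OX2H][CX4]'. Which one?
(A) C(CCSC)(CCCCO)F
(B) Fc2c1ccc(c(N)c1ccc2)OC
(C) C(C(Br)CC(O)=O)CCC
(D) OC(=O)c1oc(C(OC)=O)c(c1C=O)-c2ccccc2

A

[OX2H][CX4] describes a hydroxyl oxygen bound to an sp3 (X4) carbon (an aliphatic alcohol).
(A) contains a hydroxyl group (-OH), which satisfies every atom and bond constraint.
(B) has a methoxy ether (-OCH3) but the oxygen has H0 (ether), not H1.
(C) has a carboxylic acid group (-C(=O)OH) but the -OH is on a CX3 carbonyl carbon, not a CX4 carbon.
(D) has a carboxylic acid group (-C(=O)OH) but the -OH is on a CX3 carbonyl carbon, not a CX4 carbon.
So the answer is (A).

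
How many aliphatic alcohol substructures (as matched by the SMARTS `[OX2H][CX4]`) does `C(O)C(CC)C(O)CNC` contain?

2

[OX2H][CX4] is the SMARTS for an aliphatic alcohol: a hydroxyl oxygen bound to an sp3 (X4) carbon.
The molecule carries 2 separate instances of a hydroxyl group (-OH) meeting every constraint; each maps to a distinct set of atoms, giving 2 matches.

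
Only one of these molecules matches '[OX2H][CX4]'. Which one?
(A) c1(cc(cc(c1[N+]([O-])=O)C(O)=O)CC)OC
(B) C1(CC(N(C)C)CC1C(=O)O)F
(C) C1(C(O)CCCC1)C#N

C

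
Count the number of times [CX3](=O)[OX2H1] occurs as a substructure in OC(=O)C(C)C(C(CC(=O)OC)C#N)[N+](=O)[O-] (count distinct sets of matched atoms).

1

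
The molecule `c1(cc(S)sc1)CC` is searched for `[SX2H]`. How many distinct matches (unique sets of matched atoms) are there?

[SX2H] is the SMARTS for a thiol: an aliphatic sulfur with two connections, one being H.
Exactly one fragment in the molecule meets all constraints, giving 1 match.

1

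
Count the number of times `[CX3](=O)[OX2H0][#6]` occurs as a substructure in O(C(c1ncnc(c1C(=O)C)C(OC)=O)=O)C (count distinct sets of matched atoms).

[CX3](=O)[OX2H0][#6] is the SMARTS for an ester: a carbonyl carbon bonded to an oxygen that is itself bonded to carbon (no H on that O).
The molecule carries 2 separate instances of a methyl-ester group (-C(=O)OCH3) meeting every constraint; each maps to a distinct set of atoms, giving 2 matches.

2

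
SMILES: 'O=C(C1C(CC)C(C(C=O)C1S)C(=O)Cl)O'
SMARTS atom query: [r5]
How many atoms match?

5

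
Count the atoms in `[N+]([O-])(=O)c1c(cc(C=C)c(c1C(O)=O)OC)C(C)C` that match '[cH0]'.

5

Check the 19 heavy atoms by environment: 5× c (aromatic, H0) → match; 1× c (aromatic, H1) → no; 2× C (H1) → no; 1× C (H2) → no; 3× C (H3) → no; 3× O (H0) → no; 1× N (charge +1, H0) → no; 1× O (charge -1, H0) → no; 1× C (H0) → no; 1× O (H1) → no.
That gives 5 matching atoms.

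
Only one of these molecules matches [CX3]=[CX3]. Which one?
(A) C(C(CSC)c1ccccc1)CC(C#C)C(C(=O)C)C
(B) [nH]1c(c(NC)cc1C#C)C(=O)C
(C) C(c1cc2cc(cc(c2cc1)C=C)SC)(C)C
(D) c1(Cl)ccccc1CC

[CX3]=[CX3] describes a non-aromatic C=C double bond between two sp2 carbons (an alkene).
(A) has an ethynyl group (-C#CH) but the C-C bond is a triple bond, not a double bond.
(B) has an ethynyl group (-C#CH) but the C-C bond is a triple bond, not a double bond.
(C) contains a vinyl group (-CH=CH2), which satisfies every atom and bond constraint.
(D) has an ethyl group (-CH2CH3) but its C-C bond is a single bond between CX4 carbons, not CX3=CX3.
So the answer is (C).

C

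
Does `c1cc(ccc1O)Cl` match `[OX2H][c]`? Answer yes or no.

Yes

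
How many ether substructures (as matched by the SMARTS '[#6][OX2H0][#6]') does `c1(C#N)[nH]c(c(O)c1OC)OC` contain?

2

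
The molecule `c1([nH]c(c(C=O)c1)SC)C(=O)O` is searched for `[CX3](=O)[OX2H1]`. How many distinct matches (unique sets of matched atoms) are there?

1

[CX3](=O)[OX2H1] is the SMARTS for a carboxylic acid: an sp2 carbon double-bonded to O and single-bonded to an -OH oxygen.
Exactly one fragment in the molecule meets all constraints, giving 1 match.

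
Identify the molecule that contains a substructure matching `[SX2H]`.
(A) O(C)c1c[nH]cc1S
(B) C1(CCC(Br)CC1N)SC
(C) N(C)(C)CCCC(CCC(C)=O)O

A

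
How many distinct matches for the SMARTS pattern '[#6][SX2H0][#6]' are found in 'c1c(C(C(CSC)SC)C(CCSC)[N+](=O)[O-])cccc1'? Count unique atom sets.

3

[#6][SX2H0][#6] is the SMARTS for a thioether: an aliphatic sulfur bridging two carbons with no H on the sulfur.
The molecule carries 3 separate instances of a methylthio ether (-SCH3) meeting every constraint; each maps to a distinct set of atoms, giving 3 matches.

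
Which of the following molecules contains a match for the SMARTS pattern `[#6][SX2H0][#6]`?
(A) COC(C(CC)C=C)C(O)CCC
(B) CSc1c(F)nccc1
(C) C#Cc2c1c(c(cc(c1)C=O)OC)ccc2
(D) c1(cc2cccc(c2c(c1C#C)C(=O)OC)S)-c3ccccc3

B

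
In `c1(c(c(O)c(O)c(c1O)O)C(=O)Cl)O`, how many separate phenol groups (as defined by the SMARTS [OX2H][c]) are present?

5

[OX2H][c] is the SMARTS for a phenol: a hydroxyl oxygen attached to an aromatic carbon.
The molecule carries 5 separate instances of a hydroxyl group (-OH) meeting every constraint; each maps to a distinct set of atoms, giving 5 matches.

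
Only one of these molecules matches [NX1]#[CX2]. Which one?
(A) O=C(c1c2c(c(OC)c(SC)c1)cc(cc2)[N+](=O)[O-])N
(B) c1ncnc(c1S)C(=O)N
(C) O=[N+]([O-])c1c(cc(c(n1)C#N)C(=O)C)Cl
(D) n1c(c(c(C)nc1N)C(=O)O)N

C

[NX1]#[CX2] describes a nitrogen triple-bonded to a two-connected carbon (a nitrile).
(A) has a primary amide (-C(=O)NH2) but the nitrogen is NX3, not NX1.
(B) has a primary amide (-C(=O)NH2) but the nitrogen is NX3, not NX1.
(C) contains a nitrile (-C#N), which satisfies every atom and bond constraint.
(D) has a primary amino group (-NH2) but the nitrogen is NX3 (three connections), not NX1 triple-bonded.
So the answer is (C).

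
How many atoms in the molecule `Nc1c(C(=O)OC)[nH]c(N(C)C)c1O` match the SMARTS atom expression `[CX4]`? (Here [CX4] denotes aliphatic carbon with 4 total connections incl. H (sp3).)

3

The query [CX4] means: C with X4: aliphatic carbon with exactly 4 total connections (bonds + H).
Check the 14 heavy atoms by environment: 1× n (aromatic, X3) → no; 4× c (aromatic, X3) → no; 2× O (X2) → no; 1× C (X3) → no; 1× O (X1) → no; 3× C (X4) → match; 2× N (X3) → no.
That gives 3 matching atoms.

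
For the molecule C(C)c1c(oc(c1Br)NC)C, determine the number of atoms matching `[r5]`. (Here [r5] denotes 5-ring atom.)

5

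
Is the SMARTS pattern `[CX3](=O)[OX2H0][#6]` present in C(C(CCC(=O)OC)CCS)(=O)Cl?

Yes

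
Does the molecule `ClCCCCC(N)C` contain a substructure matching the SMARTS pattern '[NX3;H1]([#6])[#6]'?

No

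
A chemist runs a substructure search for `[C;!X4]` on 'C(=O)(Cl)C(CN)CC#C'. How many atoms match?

The query [C;!X4] means: aliphatic carbon that does not have four total connections.
Check the 9 heavy atoms by environment: 3× C (X4) → no; 2× C (X2) → match; 1× N (X3) → no; 1× C (X3) → match; 1× O (X1) → no; 1× Cl (X1) → no.
Summing the matching environments: 2 + 1 = 3 matching atoms.

3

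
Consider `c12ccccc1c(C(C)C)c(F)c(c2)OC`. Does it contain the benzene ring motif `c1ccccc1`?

Yes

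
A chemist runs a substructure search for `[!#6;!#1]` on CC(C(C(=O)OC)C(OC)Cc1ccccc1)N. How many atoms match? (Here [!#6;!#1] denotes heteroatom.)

The query [!#6;!#1] means: not carbon and not hydrogen — any heteroatom.
Check the 18 heavy atoms by environment: 8× C → no; 3× O → match; 6× c (aromatic) → no; 1× N → match.
Summing the matching environments: 3 + 1 = 4 matching atoms.

4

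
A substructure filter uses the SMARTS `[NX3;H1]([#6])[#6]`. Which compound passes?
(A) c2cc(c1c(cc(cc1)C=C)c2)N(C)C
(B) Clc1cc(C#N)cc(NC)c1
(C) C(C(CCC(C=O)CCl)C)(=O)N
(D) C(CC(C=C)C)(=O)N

[NX3;H1]([#6])[#6] describes a trivalent nitrogen with one H, bonded to two carbons (a secondary amine).
(A) has a dimethylamino group (-N(CH3)2) but the nitrogen has H0, not H1.
(B) contains an N-methylamino group (-NHCH3), which satisfies every atom and bond constraint.
(C) has a primary amide (-C(=O)NH2) but the -C(=O)NH2 nitrogen has H2, not H1.
(D) has a primary amide (-C(=O)NH2) but the -C(=O)NH2 nitrogen has H2, not H1.
So the answer is (B).

B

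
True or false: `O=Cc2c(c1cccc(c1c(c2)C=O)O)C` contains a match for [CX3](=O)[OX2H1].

False

The pattern [CX3](=O)[OX2H1] describes an sp2 carbon double-bonded to O and single-bonded to an -OH oxygen — a carboxylic acid.
The closest candidate here is an aldehyde (-CHO), but there is no singly-bonded oxygen on the carbonyl carbon. No other fragment satisfies the full query, so there is no match.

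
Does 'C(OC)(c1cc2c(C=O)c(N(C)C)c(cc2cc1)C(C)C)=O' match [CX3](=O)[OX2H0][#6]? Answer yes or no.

The pattern [CX3](=O)[OX2H0][#6] describes a carbonyl carbon bonded to an oxygen that is itself bonded to carbon (no H on that O) — an ester.
The molecule carries a methyl-ester group (-C(=O)OCH3), whose atoms satisfy every constraint of the query, so the pattern matches.

Yes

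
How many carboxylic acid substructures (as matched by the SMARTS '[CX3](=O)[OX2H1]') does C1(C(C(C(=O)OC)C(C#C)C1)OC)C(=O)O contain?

1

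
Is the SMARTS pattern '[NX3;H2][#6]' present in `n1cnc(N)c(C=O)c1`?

The pattern [NX3;H2][#6] describes a trivalent nitrogen with two H attached to carbon — a primary amine.
The molecule carries a primary amino group (-NH2), whose atoms satisfy every constraint of the query, so the pattern matches.

Yes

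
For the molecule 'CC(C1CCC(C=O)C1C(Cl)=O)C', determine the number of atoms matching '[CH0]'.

1

The query [CH0] means: aliphatic carbon with no attached hydrogen.
Check the 13 heavy atoms by environment: 5× C (H1) → no; 2× C (H2) → no; 2× C (H3) → no; 2× O (H0) → no; 1× C (H0) → match; 1× Cl (H0) → no.
That gives 1 matching atom.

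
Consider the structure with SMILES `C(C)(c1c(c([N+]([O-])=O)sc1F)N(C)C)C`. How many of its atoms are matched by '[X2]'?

1

The query [X2] means: any atom with exactly two total connections (bonds + H).
Check the 15 heavy atoms by environment: 1× s (aromatic, X2) → match; 4× c (aromatic, X3) → no; 1× N (X3) → no; 5× C (X4) → no; 1× F (X1) → no; 1× N (charge +1, X3) → no; 1× O (charge -1, X1) → no; 1× O (X1) → no.
That gives 1 matching atom.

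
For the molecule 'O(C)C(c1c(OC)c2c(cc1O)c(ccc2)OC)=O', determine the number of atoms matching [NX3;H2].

0

The query [NX3;H2] means: aliphatic N with 3 total connections, two of them H — an -NH2 nitrogen (amine or amide).
Check the 19 heavy atoms by environment: 6× c (aromatic, H0, X3) → no; 4× c (aromatic, H1, X3) → no; 1× C (H0, X3) → no; 1× O (H0, X1) → no; 3× O (H0, X2) → no; 3× C (H3, X4) → no; 1× O (H1, X2) → no.
No environment satisfies the query, so 0 matching atoms.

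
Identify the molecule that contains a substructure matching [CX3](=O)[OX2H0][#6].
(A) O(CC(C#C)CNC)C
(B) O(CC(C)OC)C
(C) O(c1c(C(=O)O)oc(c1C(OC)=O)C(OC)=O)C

[CX3](=O)[OX2H0][#6] describes a carbonyl carbon bonded to an oxygen that is itself bonded to carbon (no H on that O) (an ester).
(A) has a methoxy ether (-OCH3) but the ether oxygen is not adjacent to a C=O carbon.
(B) has a methoxy ether (-OCH3) but the ether oxygen is not adjacent to a C=O carbon.
(C) contains a methyl-ester group (-C(=O)OCH3), which satisfies every atom and bond constraint.
So the answer is (C).

C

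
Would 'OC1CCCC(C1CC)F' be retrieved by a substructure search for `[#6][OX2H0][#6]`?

The pattern [#6][OX2H0][#6] describes an aliphatic oxygen bridging two carbons with no H on the oxygen — an ether.
The closest candidate here is a hydroxyl group (-OH), but the oxygen has H1, not H0 bridging two carbons. No other fragment satisfies the full query, so there is no match.

No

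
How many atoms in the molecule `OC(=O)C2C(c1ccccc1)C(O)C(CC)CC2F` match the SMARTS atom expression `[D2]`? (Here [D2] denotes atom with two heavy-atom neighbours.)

The query [D2] means: atom with exactly two heavy-atom neighbours.
Check the 19 heavy atoms by environment: 6× C (D3) → no; 2× C (D2) → match; 1× F (D1) → no; 3× O (D1) → no; 1× C (D1) → no; 1× c (aromatic, D3) → no; 5× c (aromatic, D2) → match.
Summing the matching environments: 2 + 5 = 7 matching atoms.

7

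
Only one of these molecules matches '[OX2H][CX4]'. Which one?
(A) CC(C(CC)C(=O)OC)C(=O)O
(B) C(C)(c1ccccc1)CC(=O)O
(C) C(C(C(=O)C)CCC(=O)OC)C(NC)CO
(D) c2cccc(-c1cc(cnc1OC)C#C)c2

[OX2H][CX4] describes a hydroxyl oxygen bound to an sp3 (X4) carbon (an aliphatic alcohol).
(A) has a carboxylic acid group (-C(=O)OH) but the -OH is on a CX3 carbonyl carbon, not a CX4 carbon.
(B) has a carboxylic acid group (-C(=O)OH) but the -OH is on a CX3 carbonyl carbon, not a CX4 carbon.
(C) contains a hydroxyl group (-OH), which satisfies every atom and bond constraint.
(D) has a methoxy ether (-OCH3) but the oxygen has H0 (ether), not H1.
So the answer is (C).

C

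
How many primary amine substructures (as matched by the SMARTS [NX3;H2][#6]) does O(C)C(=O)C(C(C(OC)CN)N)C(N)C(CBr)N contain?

[NX3;H2][#6] is the SMARTS for a primary amine: a trivalent nitrogen with two H attached to carbon.
The molecule carries 4 separate instances of a primary amino group (-NH2) meeting every constraint; each maps to a distinct set of atoms, giving 4 matches.

4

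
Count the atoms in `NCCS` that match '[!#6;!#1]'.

Check the 4 heavy atoms by environment: 2× C → no; 1× N → match; 1× S → match.
Summing the matching environments: 1 + 1 = 2 matching atoms.

2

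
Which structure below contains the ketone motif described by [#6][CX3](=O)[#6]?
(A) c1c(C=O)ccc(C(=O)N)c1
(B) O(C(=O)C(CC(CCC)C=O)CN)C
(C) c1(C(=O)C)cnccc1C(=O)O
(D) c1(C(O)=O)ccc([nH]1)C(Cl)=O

C

[#6][CX3](=O)[#6] describes a carbonyl carbon (no H) flanked by two carbons (a ketone).
(A) has an aldehyde (-CHO) but the carbonyl carbon has H1, so it is not flanked by two carbons.
(B) has a methyl-ester group (-C(=O)OCH3) but one neighbour of the carbonyl carbon is O, not C.
(C) contains an acetyl/ketone group (-C(=O)CH3), which satisfies every atom and bond constraint.
(D) has a carboxylic acid group (-C(=O)OH) but one neighbour of the carbonyl carbon is O, not C.
So the answer is (C).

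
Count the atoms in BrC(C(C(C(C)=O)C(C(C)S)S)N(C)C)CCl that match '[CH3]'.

4

The query [CH3] means: aliphatic carbon with exactly three hydrogens.
Check the 17 heavy atoms by environment: 1× C (H2) → no; 5× C (H1) → no; 4× C (H3) → match; 1× Cl (H0) → no; 1× Br (H0) → no; 2× S (H1) → no; 1× N (H0) → no; 1× C (H0) → no; 1× O (H0) → no.
That gives 4 matching atoms.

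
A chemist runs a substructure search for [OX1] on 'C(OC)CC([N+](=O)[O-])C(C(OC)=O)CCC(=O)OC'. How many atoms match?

4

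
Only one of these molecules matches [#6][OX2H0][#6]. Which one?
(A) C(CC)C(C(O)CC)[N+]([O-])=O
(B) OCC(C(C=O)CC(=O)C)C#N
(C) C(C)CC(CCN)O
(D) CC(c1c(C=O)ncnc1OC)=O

D

[#6][OX2H0][#6] describes an aliphatic oxygen bridging two carbons with no H on the oxygen (an ether).
(A) has a hydroxyl group (-OH) but the oxygen has H1, not H0 bridging two carbons.
(B) has a hydroxyl group (-OH) but the oxygen has H1, not H0 bridging two carbons.
(C) has a hydroxyl group (-OH) but the oxygen has H1, not H0 bridging two carbons.
(D) contains a methoxy ether (-OCH3), which satisfies every atom and bond constraint.
So the answer is (D).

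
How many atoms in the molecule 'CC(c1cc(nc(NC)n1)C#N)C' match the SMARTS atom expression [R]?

6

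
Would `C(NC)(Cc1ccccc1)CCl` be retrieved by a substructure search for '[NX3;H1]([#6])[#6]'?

Yes

The pattern [NX3;H1]([#6])[#6] describes a trivalent nitrogen with one H, bonded to two carbons — a secondary amine.
The molecule carries an N-methylamino group (-NHCH3), whose atoms satisfy every constraint of the query, so the pattern matches.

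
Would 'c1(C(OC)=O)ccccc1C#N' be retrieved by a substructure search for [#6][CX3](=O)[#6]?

The pattern [#6][CX3](=O)[#6] describes a carbonyl carbon (no H) flanked by two carbons — a ketone.
The closest candidate here is a methyl-ester group (-C(=O)OCH3), but one neighbour of the carbonyl carbon is O, not C. No other fragment satisfies the full query, so there is no match.

No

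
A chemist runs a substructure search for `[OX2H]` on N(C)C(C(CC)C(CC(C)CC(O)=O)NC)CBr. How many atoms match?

Check the 18 heavy atoms by environment: 4× C (H2, X4) → no; 4× C (H1, X4) → no; 4× C (H3, X4) → no; 1× Br (H0, X1) → no; 2× N (H1, X3) → no; 1× C (H0, X3) → no; 1× O (H0, X1) → no; 1× O (H1, X2) → match.
That gives 1 matching atom.

1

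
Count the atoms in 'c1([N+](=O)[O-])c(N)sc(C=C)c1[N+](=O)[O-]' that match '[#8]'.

4

Check the 14 heavy atoms by environment: 1× s (aromatic) → no; 4× c (aromatic) → no; 1× N → no; 2× N (charge +1) → no; 2× O (charge -1) → match; 2× O → match; 2× C → no.
Summing the matching environments: 2 + 2 = 4 matching atoms.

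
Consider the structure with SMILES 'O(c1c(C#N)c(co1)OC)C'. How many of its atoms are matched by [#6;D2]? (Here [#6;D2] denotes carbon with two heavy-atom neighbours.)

The query [#6;D2] means: any carbon bonded to exactly two heavy atoms.
Check the 11 heavy atoms by environment: 1× o (aromatic, D2) → no; 3× c (aromatic, D3) → no; 1× c (aromatic, D2) → match; 1× C (D2) → match; 1× N (D1) → no; 2× O (D2) → no; 2× C (D1) → no.
Summing the matching environments: 1 + 1 = 2 matching atoms.

2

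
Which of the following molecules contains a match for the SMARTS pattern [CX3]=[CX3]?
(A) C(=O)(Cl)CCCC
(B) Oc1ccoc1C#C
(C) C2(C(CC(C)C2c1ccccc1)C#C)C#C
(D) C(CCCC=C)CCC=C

[CX3]=[CX3] describes a non-aromatic C=C double bond between two sp2 carbons (an alkene).
(A) has an ethyl group (-CH2CH3) but its C-C bond is a single bond between CX4 carbons, not CX3=CX3.
(B) has an ethynyl group (-C#CH) but the C-C bond is a triple bond, not a double bond.
(C) has an ethynyl group (-C#CH) but the C-C bond is a triple bond, not a double bond.
(D) contains a vinyl group (-CH=CH2), which satisfies every atom and bond constraint.
So the answer is (D).

D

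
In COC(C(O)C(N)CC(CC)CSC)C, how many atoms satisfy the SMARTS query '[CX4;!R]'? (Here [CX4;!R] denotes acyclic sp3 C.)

11

The query [CX4;!R] means: aliphatic carbon with four total connections, not in a ring.
Check the 15 heavy atoms by environment: 11× C (X4, acyclic) → match; 2× O (X2, acyclic) → no; 1× S (X2, acyclic) → no; 1× N (X3, acyclic) → no.
That gives 11 matching atoms.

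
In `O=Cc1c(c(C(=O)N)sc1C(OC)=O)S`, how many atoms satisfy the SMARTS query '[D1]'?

6

The query [D1] means: atom with exactly one heavy-atom neighbour (degree 1).
Check the 15 heavy atoms by environment: 1× s (aromatic, D2) → no; 4× c (aromatic, D3) → no; 2× C (D3) → no; 3× O (D1) → match; 1× N (D1) → match; 1× O (D2) → no; 1× C (D1) → match; 1× C (D2) → no; 1× S (D1) → match.
Summing the matching environments: 3 + 1 + 1 + 1 = 6 matching atoms.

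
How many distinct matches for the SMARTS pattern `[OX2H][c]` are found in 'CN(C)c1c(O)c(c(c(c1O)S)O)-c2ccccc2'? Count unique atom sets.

[OX2H][c] is the SMARTS for a phenol: a hydroxyl oxygen attached to an aromatic carbon.
The molecule carries 3 separate instances of a hydroxyl group (-OH) meeting every constraint; each maps to a distinct set of atoms, giving 3 matches.

3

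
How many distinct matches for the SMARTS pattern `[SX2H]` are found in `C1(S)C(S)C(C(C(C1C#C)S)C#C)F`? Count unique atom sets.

3

[SX2H] is the SMARTS for a thiol: an aliphatic sulfur with two connections, one being H.
The molecule carries 3 separate instances of a thiol (-SH) meeting every constraint; each maps to a distinct set of atoms, giving 3 matches.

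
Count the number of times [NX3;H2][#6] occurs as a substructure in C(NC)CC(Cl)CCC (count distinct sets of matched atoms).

0

[NX3;H2][#6] is the SMARTS for a primary amine: a trivalent nitrogen with two H attached to carbon.
The molecule has an N-methylamino group (-NHCH3), but the nitrogen bears two carbons and only one H (H1), not H2; nothing else fits, so there are 0 matches.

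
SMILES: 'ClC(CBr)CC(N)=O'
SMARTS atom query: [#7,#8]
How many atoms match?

Check the 8 heavy atoms by environment: 4× C → no; 1× O → match; 1× N → match; 1× Cl → no; 1× Br → no.
Summing the matching environments: 1 + 1 = 2 matching atoms.

2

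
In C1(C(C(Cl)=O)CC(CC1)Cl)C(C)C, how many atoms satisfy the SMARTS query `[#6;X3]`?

1

The query [#6;X3] means: any carbon (aromatic or not) with three total connections.
Check the 13 heavy atoms by environment: 9× C (X4) → no; 2× Cl (X1) → no; 1× C (X3) → match; 1× O (X1) → no.
That gives 1 matching atom.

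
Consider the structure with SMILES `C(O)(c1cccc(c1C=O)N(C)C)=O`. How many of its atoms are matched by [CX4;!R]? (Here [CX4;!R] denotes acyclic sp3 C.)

2

The query [CX4;!R] means: aliphatic carbon with four total connections, not in a ring.
Check the 14 heavy atoms by environment: 6× c (aromatic, X3, in 6-ring) → no; 1× N (X3, acyclic) → no; 2× C (X4, acyclic) → match; 2× C (X3, acyclic) → no; 2× O (X1, acyclic) → no; 1× O (X2, acyclic) → no.
That gives 2 matching atoms.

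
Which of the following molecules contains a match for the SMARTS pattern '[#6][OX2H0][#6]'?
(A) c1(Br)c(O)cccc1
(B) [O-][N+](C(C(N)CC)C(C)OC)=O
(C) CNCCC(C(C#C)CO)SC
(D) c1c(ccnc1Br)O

[#6][OX2H0][#6] describes an aliphatic oxygen bridging two carbons with no H on the oxygen (an ether).
(A) has a hydroxyl group (-OH) but the oxygen has H1, not H0 bridging two carbons.
(B) contains a methoxy ether (-OCH3), which satisfies every atom and bond constraint.
(C) has a hydroxyl group (-OH) but the oxygen has H1, not H0 bridging two carbons.
(D) has a hydroxyl group (-OH) but the oxygen has H1, not H0 bridging two carbons.
So the answer is (B).

B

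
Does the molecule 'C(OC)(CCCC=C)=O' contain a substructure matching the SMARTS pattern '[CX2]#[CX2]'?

No

The pattern [CX2]#[CX2] describes a carbon-carbon triple bond — an alkyne.
The closest candidate here is a vinyl group (-CH=CH2), but the C=C is a double bond; both carbons are CX3, not CX2. No other fragment satisfies the full query, so there is no match.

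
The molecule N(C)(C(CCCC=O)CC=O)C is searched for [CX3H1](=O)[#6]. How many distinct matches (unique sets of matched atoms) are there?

2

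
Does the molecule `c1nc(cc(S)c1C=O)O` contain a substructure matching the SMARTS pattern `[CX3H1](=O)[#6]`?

Yes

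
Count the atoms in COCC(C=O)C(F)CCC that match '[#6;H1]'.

The query [#6;H1] means: any carbon bearing exactly one hydrogen.
Check the 11 heavy atoms by environment: 3× C (H2) → no; 3× C (H1) → match; 1× F (H0) → no; 2× O (H0) → no; 2× C (H3) → no.
That gives 3 matching atoms.

3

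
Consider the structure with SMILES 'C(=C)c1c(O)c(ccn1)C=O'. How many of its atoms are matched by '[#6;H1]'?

4

Check the 11 heavy atoms by environment: 1× n (aromatic, H0) → no; 2× c (aromatic, H1) → match; 3× c (aromatic, H0) → no; 1× O (H1) → no; 2× C (H1) → match; 1× C (H2) → no; 1× O (H0) → no.
Summing the matching environments: 2 + 2 = 4 matching atoms.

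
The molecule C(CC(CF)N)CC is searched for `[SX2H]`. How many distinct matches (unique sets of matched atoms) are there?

0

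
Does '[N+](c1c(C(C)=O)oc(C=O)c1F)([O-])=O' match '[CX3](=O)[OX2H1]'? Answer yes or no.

No

The pattern [CX3](=O)[OX2H1] describes an sp2 carbon double-bonded to O and single-bonded to an -OH oxygen — a carboxylic acid.
The closest candidate here is an aldehyde (-CHO), but there is no singly-bonded oxygen on the carbonyl carbon. No other fragment satisfies the full query, so there is no match.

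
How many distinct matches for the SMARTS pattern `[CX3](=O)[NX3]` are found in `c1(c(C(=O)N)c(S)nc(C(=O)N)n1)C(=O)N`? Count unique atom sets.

3

[CX3](=O)[NX3] is the SMARTS for an amide: a carbonyl carbon bonded to a trivalent nitrogen.
The molecule carries 3 separate instances of a primary amide (-C(=O)NH2) meeting every constraint; each maps to a distinct set of atoms, giving 3 matches.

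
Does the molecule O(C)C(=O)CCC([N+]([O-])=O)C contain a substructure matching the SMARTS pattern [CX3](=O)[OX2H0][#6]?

Yes

The pattern [CX3](=O)[OX2H0][#6] describes a carbonyl carbon bonded to an oxygen that is itself bonded to carbon (no H on that O) — an ester.
The molecule carries a methyl-ester group (-C(=O)OCH3), whose atoms satisfy every constraint of the query, so the pattern matches.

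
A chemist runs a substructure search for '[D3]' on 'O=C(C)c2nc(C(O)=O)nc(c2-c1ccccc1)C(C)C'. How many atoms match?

The query [D3] means: atom with exactly three heavy-atom neighbours.
Check the 21 heavy atoms by environment: 2× n (aromatic, D2) → no; 5× c (aromatic, D3) → match; 3× C (D3) → match; 3× C (D1) → no; 3× O (D1) → no; 5× c (aromatic, D2) → no.
Summing the matching environments: 5 + 3 = 8 matching atoms.

8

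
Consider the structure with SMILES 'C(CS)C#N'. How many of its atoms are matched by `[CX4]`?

The query [CX4] means: C with X4: aliphatic carbon with exactly 4 total connections (bonds + H).
Check the 5 heavy atoms by environment: 2× C (X4) → match; 1× C (X2) → no; 1× N (X1) → no; 1× S (X2) → no.
That gives 2 matching atoms.

2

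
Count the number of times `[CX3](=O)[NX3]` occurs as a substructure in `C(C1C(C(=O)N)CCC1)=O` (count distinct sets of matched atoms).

1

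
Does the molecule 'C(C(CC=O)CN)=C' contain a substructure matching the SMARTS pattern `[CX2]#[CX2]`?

No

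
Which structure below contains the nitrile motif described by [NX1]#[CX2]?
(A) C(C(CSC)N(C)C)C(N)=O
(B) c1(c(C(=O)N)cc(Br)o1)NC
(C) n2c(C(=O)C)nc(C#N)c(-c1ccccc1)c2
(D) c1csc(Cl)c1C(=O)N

C

[NX1]#[CX2] describes a nitrogen triple-bonded to a two-connected carbon (a nitrile).
(A) has a primary amide (-C(=O)NH2) but the nitrogen is NX3, not NX1.
(B) has a primary amide (-C(=O)NH2) but the nitrogen is NX3, not NX1.
(C) contains a nitrile (-C#N), which satisfies every atom and bond constraint.
(D) has a primary amide (-C(=O)NH2) but the nitrogen is NX3, not NX1.
So the answer is (C).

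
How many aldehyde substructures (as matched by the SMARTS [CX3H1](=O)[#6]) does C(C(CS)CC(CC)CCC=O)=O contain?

2

[CX3H1](=O)[#6] is the SMARTS for an aldehyde: an sp2 carbon with one H, double-bonded to O and single-bonded to carbon.
The molecule carries 2 separate instances of an aldehyde (-CHO) meeting every constraint; each maps to a distinct set of atoms, giving 2 matches.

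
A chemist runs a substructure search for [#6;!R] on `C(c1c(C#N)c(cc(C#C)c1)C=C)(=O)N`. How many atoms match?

6

Check the 15 heavy atoms by environment: 6× c (aromatic, in 6-ring) → no; 6× C (acyclic) → match; 1× O (acyclic) → no; 2× N (acyclic) → no.
That gives 6 matching atoms.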